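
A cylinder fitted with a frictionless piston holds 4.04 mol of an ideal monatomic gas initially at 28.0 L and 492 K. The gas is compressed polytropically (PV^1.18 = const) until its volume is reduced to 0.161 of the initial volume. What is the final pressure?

5090 kPa

P₁ = nRT₁/V₁ = 4.04×8.314×492/28.0 = 590 kPa.
Polytropic n=1.18: T₂ = T₁(V₁/V₂)^(n−1) = 492×(6.21)^0.18 = 683 K; P₂ = P₁(V₁/V₂)^n = 5090 kPa.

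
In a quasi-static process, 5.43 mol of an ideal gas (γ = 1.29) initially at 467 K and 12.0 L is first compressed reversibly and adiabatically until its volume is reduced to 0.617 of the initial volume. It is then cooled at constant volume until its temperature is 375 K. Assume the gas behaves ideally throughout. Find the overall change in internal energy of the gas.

P₁ = nRT₁/V₁ = 5.43×8.314×467/12.0 = 1760 kPa.
Step 1 — Adiabatic: TV^(γ−1) = const ⇒ T₂ = 467×(1.62)^0.290 = 537 K; PV^γ = const ⇒ P₂ = 3280 kPa.
ΔU = nCvΔT = 5.43×28.7×(537−467) = 10900 J.
Q = 0 for an adiabatic process, so W = −ΔU = -10900 J.
State after step 1: P = 3280 kPa, V = 7.40 L, T = 537 K.
Step 2 — Isochoric: V stays 7.40 L; P/T = const ⇒ T₂ = 375 K, P₂ = 2290 kPa.
W = 0 (no volume change).
ΔU = nCvΔT = 5.43×28.7×(375−537) = -25200 J.
Q = ΔU = -25200 J.
Net over both steps: W = -10900 J, Q = -25200 J, ΔU = -14300 J.

-14300 J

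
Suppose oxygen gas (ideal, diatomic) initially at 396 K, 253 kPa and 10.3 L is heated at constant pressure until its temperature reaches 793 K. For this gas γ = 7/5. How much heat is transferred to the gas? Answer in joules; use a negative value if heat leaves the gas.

n = P₁V₁/(RT₁) = 253×10.3/(8.314×396) = 0.792 mol.
Isobaric: P stays 253 kPa; V/T = const ⇒ T₂ = 793 K, V₂ = 20.6 L.
W = PΔV = 253×(20.6−10.3) kPa·L = 2610 J.
ΔU = nCvΔT = 0.792×20.8×(793−396) = 6530 J.
Q = ΔU + W = nCpΔT = 9140 J.

9140 J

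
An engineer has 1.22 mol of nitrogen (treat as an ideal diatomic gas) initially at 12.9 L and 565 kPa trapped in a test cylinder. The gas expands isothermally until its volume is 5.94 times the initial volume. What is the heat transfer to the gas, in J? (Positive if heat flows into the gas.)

T₁ = P₁V₁/(nR) = 565×12.9/(1.22×8.314) = 719 K.
Isothermal: T stays 719 K; PV = const ⇒ V₂ = 76.6 L, P₂ = 95.1 kPa.
ΔU = 0 (ideal gas, T constant).
W = nRT ln(V₂/V₁) = 1.22×8.314×719×ln(5.94) = 13000 J.
Q = ΔU + W = 13000 J.

13000 J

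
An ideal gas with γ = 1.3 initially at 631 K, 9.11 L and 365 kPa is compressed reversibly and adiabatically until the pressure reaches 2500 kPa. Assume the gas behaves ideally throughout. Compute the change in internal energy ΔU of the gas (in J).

n = P₁V₁/(RT₁) = 365×9.11/(8.314×631) = 0.634 mol.
Adiabatic: T₂/T₁ = (P₂/P₁)^((γ−1)/γ) ⇒ T₂ = 631×(6.85)^0.231 = 984 K; V₂ = 2.07 L.
For an ideal gas ΔU = nCvΔT with Cv = R/(γ−1) = 27.7 J/(mol·K).
ΔU = 0.634×27.7×(984−631) = 6200 J.

6200 J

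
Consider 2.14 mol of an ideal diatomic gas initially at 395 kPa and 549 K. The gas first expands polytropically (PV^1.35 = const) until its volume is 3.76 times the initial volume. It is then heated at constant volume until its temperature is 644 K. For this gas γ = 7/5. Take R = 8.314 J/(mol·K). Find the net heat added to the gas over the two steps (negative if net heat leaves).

V₁ = nRT₁/P₁ = 2.14×8.314×549/395 = 24.7 L.
Step 1 — Polytropic n=1.35: T₂ = T₁(V₁/V₂)^(n−1) = 549×(0.266)^0.35 = 345 K; P₂ = P₁(V₁/V₂)^n = 66.1 kPa.
W = (P₁V₁−P₂V₂)/(n−1) = (395×24.7−66.1×93.0)/0.35 = 10400 J.
ΔU = nCvΔT = 2.14×20.8×(345−549) = -9060 J.
Q = ΔU + W = 1290 J.
State after step 1: P = 66.1 kPa, V = 93.0 L, T = 345 K.
Step 2 — Isochoric: V stays 93.0 L; P/T = const ⇒ T₂ = 644 K, P₂ = 123 kPa.
W = 0 (no volume change).
ΔU = nCvΔT = 2.14×20.8×(644−345) = 13300 J.
Q = ΔU = 13300 J.
Net over both steps: W = 10400 J, Q = 14600 J, ΔU = 4230 J.

14600 J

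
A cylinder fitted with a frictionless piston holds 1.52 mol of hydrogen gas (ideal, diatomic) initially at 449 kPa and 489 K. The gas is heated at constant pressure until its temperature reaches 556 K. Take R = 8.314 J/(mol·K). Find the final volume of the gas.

15.6 L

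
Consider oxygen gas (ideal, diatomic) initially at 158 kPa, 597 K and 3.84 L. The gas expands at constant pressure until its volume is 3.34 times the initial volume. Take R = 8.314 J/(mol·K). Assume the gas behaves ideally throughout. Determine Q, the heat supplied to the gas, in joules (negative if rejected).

n = P₁V₁/(RT₁) = 158×3.84/(8.314×597) = 0.122 mol.
Isobaric: P stays 158 kPa; V/T = const ⇒ T₂ = 1990 K, V₂ = 12.8 L.
W = PΔV = 158×(12.8−3.84) kPa·L = 1420 J.
ΔU = nCvΔT = 0.122×20.8×(1990−597) = 3550 J.
Q = ΔU + W = nCpΔT = 4970 J.

4970 J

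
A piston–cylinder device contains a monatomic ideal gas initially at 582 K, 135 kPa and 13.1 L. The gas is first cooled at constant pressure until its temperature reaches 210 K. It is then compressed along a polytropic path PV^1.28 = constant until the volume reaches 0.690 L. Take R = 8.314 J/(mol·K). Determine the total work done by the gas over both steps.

n = P₁V₁/(RT₁) = 135×13.1/(8.314×582) = 0.365 mol.
Step 1 — Isobaric: P stays 135 kPa; V/T = const ⇒ T₂ = 210 K, V₂ = 4.73 L.
W = PΔV = 135×(4.73−13.1) kPa·L = -1130 J.
ΔU = nCvΔT = 0.365×12.5×(210−582) = -1700 J.
Q = ΔU + W = nCpΔT = -2830 J.
State after step 1: P = 135 kPa, V = 4.73 L, T = 210 K.
Step 2 — Polytropic n=1.28: T₂ = T₁(V₁/V₂)^(n−1) = 210×(6.85)^0.28 = 360 K; P₂ = P₁(V₁/V₂)^n = 1590 kPa.
W = (P₁V₁−P₂V₂)/(n−1) = (135×4.73−1590×0.690)/0.28 = -1630 J.
ΔU = nCvΔT = 0.365×12.5×(360−210) = 683 J.
Q = ΔU + W = -944 J.
Net over both steps: W = -2760 J, Q = -3770 J, ΔU = -1010 J.

-2760 J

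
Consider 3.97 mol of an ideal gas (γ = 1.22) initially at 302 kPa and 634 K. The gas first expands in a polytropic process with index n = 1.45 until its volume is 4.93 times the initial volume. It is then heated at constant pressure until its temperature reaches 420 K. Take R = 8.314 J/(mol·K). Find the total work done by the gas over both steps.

27500 J

V₁ = nRT₁/P₁ = 3.97×8.314×634/302 = 69.3 L.
Step 1 — Polytropic n=1.45: T₂ = T₁(V₁/V₂)^(n−1) = 634×(0.203)^0.45 = 309 K; P₂ = P₁(V₁/V₂)^n = 29.9 kPa.
W = (P₁V₁−P₂V₂)/(n−1) = (302×69.3−29.9×342)/0.45 = 23800 J.
ΔU = nCvΔT = 3.97×37.8×(309−634) = -48700 J.
Q = ΔU + W = -24900 J.
State after step 1: P = 29.9 kPa, V = 342 L, T = 309 K.
Step 2 — Isobaric: P stays 29.9 kPa; V/T = const ⇒ T₂ = 420 K, V₂ = 464 L.
W = PΔV = 29.9×(464−342) kPa·L = 3660 J.
ΔU = nCvΔT = 3.97×37.8×(420−309) = 16600 J.
Q = ΔU + W = nCpΔT = 20300 J.
Net over both steps: W = 27500 J, Q = -4630 J, ΔU = -32100 J.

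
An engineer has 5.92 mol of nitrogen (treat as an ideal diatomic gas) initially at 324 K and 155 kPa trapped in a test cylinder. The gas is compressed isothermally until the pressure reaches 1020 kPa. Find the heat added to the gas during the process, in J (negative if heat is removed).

-30000 J

V₁ = nRT₁/P₁ = 5.92×8.314×324/155 = 103 L.
Isothermal: T stays 324 K; PV = const ⇒ V₂ = 15.6 L, P₂ = 1020 kPa.
ΔU = 0 (ideal gas, T constant).
W = nRT ln(V₂/V₁) = 5.92×8.314×324×ln(0.152) = -30000 J.
Q = ΔU + W = -30000 J.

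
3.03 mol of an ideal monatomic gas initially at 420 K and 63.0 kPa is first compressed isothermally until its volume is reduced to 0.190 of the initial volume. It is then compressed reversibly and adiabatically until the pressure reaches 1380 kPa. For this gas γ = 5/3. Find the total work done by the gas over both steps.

V₁ = nRT₁/P₁ = 3.03×8.314×420/63.0 = 168 L.
Step 1 — Isothermal: T stays 420 K; PV = const ⇒ V₂ = 31.9 L, P₂ = 332 kPa.
ΔU = 0 (ideal gas, T constant).
W = nRT ln(V₂/V₁) = 3.03×8.314×420×ln(0.190) = -17600 J.
Q = ΔU + W = -17600 J.
State after step 1: P = 332 kPa, V = 31.9 L, T = 420 K.
Step 2 — Adiabatic: T₂/T₁ = (P₂/P₁)^((γ−1)/γ) ⇒ T₂ = 420×(4.16)^0.400 = 743 K; V₂ = 13.6 L.
ΔU = nCvΔT = 3.03×12.5×(743−420) = 12200 J.
Q = 0 for an adiabatic process, so W = −ΔU = -12200 J.
Net over both steps: W = -29800 J, Q = -17600 J, ΔU = 12200 J.

-29800 J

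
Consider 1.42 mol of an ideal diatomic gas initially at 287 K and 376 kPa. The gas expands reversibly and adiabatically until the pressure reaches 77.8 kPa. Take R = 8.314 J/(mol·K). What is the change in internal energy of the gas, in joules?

-3070 J

V₁ = nRT₁/P₁ = 1.42×8.314×287/376 = 9.01 L.
Adiabatic: T₂/T₁ = (P₂/P₁)^((γ−1)/γ) ⇒ T₂ = 287×(0.207)^0.286 = 183 K; V₂ = 27.8 L.
For an ideal gas ΔU = nCvΔT with Cv = (5/2)R = 20.8 J/(mol·K).
ΔU = 1.42×20.8×(183−287) = -3070 J.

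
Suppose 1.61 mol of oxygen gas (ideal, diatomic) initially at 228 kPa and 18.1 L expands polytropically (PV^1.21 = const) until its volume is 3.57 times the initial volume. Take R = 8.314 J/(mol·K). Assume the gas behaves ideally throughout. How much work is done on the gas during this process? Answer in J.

T₁ = P₁V₁/(nR) = 228×18.1/(1.61×8.314) = 308 K.
Polytropic n=1.21: T₂ = T₁(V₁/V₂)^(n−1) = 308×(0.280)^0.21 = 236 K; P₂ = P₁(V₁/V₂)^n = 48.9 kPa.
W = (P₁V₁−P₂V₂)/(n−1) = (228×18.1−48.9×64.6)/0.21 = 4610 J.
Work done on the gas = −W_by = -4610 J.

-4610 J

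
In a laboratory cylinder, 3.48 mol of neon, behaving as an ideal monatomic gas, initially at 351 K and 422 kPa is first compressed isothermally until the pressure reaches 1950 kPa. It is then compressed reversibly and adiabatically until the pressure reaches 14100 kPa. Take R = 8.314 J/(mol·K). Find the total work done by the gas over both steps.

V₁ = nRT₁/P₁ = 3.48×8.314×351/422 = 24.1 L.
Step 1 — Isothermal: T stays 351 K; PV = const ⇒ V₂ = 5.21 L, P₂ = 1950 kPa.
ΔU = 0 (ideal gas, T constant).
W = nRT ln(V₂/V₁) = 3.48×8.314×351×ln(0.216) = -15500 J.
Q = ΔU + W = -15500 J.
State after step 1: P = 1950 kPa, V = 5.21 L, T = 351 K.
Step 2 — Adiabatic: T₂/T₁ = (P₂/P₁)^((γ−1)/γ) ⇒ T₂ = 351×(7.23)^0.400 = 774 K; V₂ = 1.59 L.
ΔU = nCvΔT = 3.48×12.5×(774−351) = 18400 J.
Q = 0 for an adiabatic process, so W = −ΔU = -18400 J.
Net over both steps: W = -33900 J, Q = -15500 J, ΔU = 18400 J.

-33900 J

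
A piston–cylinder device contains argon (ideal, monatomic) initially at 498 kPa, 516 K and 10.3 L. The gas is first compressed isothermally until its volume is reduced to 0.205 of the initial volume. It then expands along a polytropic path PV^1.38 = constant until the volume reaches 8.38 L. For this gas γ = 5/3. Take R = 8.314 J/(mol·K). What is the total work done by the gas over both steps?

n = P₁V₁/(RT₁) = 498×10.3/(8.314×516) = 1.20 mol.
Step 1 — Isothermal: T stays 516 K; PV = const ⇒ V₂ = 2.11 L, P₂ = 2430 kPa.
ΔU = 0 (ideal gas, T constant).
W = nRT ln(V₂/V₁) = 1.20×8.314×516×ln(0.205) = -8130 J.
Q = ΔU + W = -8130 J.
State after step 1: P = 2430 kPa, V = 2.11 L, T = 516 K.
Step 2 — Polytropic n=1.38: T₂ = T₁(V₁/V₂)^(n−1) = 516×(0.252)^0.38 = 306 K; P₂ = P₁(V₁/V₂)^n = 363 kPa.
W = (P₁V₁−P₂V₂)/(n−1) = (2430×2.11−363×8.38)/0.38 = 5500 J.
ΔU = nCvΔT = 1.20×12.5×(306−516) = -3140 J.
Q = ΔU + W = 2370 J.
Net over both steps: W = -2620 J, Q = -5760 J, ΔU = -3140 J.

-2620 J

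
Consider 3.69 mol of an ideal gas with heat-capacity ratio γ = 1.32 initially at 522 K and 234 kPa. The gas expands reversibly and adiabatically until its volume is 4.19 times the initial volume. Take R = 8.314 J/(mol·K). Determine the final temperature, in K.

V₁ = nRT₁/P₁ = 3.69×8.314×522/234 = 68.4 L.
Adiabatic: TV^(γ−1) = const ⇒ T₂ = 522×(0.239)^0.320 = 330 K; PV^γ = const ⇒ P₂ = 35.3 kPa.

330 K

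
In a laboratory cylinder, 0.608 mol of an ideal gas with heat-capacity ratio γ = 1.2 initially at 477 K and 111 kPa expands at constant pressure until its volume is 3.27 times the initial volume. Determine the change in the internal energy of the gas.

V₁ = nRT₁/P₁ = 0.608×8.314×477/111 = 21.7 L.
Isobaric: P stays 111 kPa; V/T = const ⇒ T₂ = 1560 K, V₂ = 71.0 L.
For an ideal gas ΔU = nCvΔT with Cv = R/(γ−1) = 41.6 J/(mol·K).
ΔU = 0.608×41.6×(1560−477) = 27400 J.

27400 J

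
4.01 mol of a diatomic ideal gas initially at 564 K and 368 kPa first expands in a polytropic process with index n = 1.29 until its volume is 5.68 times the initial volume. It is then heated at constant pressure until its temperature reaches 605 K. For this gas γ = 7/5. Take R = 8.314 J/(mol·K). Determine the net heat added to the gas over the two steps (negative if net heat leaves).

V₁ = nRT₁/P₁ = 4.01×8.314×564/368 = 51.1 L.
Step 1 — Polytropic n=1.29: T₂ = T₁(V₁/V₂)^(n−1) = 564×(0.176)^0.29 = 341 K; P₂ = P₁(V₁/V₂)^n = 39.2 kPa.
W = (P₁V₁−P₂V₂)/(n−1) = (368×51.1−39.2×290)/0.29 = 25700 J.
ΔU = nCvΔT = 4.01×20.8×(341−564) = -18600 J.
Q = ΔU + W = 7060 J.
State after step 1: P = 39.2 kPa, V = 290 L, T = 341 K.
Step 2 — Isobaric: P stays 39.2 kPa; V/T = const ⇒ T₂ = 605 K, V₂ = 515 L.
W = PΔV = 39.2×(515−290) kPa·L = 8810 J.
ΔU = nCvΔT = 4.01×20.8×(605−341) = 22000 J.
Q = ΔU + W = nCpΔT = 30800 J.
Net over both steps: W = 34500 J, Q = 37900 J, ΔU = 3420 J.

37900 J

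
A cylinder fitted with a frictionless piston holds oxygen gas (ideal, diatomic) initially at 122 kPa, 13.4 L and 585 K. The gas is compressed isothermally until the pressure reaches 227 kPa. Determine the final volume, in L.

7.20 L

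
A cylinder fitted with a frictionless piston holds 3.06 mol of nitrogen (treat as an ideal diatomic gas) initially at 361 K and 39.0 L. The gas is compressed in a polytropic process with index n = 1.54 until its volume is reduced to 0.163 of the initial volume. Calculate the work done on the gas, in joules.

P₁ = nRT₁/V₁ = 3.06×8.314×361/39.0 = 235 kPa.
Polytropic n=1.54: T₂ = T₁(V₁/V₂)^(n−1) = 361×(6.13)^0.54 = 961 K; P₂ = P₁(V₁/V₂)^n = 3850 kPa.
W = (P₁V₁−P₂V₂)/(n−1) = (235×39.0−3850×6.36)/0.54 = -28300 J.
Work done on the gas = −W_by = 28300 J.

28300 J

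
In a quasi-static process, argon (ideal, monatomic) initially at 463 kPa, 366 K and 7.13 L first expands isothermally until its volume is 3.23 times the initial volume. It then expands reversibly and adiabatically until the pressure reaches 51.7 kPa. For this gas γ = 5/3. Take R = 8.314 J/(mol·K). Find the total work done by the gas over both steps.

5530 J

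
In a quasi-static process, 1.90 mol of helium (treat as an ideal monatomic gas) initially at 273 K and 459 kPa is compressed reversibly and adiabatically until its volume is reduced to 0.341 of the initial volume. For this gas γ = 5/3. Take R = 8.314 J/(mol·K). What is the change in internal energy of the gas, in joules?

6780 J

V₁ = nRT₁/P₁ = 1.90×8.314×273/459 = 9.40 L.
Adiabatic: TV^(γ−1) = const ⇒ T₂ = 273×(2.93)^0.667 = 559 K; PV^γ = const ⇒ P₂ = 2760 kPa.
For an ideal gas ΔU = nCvΔT with Cv = (3/2)R = 12.5 J/(mol·K).
ΔU = 1.90×12.5×(559−273) = 6780 J.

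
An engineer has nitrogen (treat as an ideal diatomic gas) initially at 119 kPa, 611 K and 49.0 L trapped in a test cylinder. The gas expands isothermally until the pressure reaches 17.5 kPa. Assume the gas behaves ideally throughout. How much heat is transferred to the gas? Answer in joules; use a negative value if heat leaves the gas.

n = P₁V₁/(RT₁) = 119×49.0/(8.314×611) = 1.15 mol.
Isothermal: T stays 611 K; PV = const ⇒ V₂ = 333 L, P₂ = 17.5 kPa.
ΔU = 0 (ideal gas, T constant).
W = nRT ln(V₂/V₁) = 1.15×8.314×611×ln(6.80) = 11200 J.
Q = ΔU + W = 11200 J.

11200 J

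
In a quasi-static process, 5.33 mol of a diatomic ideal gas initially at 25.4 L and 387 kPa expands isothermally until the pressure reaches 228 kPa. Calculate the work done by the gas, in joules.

5200 J

T₁ = P₁V₁/(nR) = 387×25.4/(5.33×8.314) = 222 K.
Isothermal: T stays 222 K; PV = const ⇒ V₂ = 43.1 L, P₂ = 228 kPa.
W = nRT ln(V₂/V₁) = 5.33×8.314×222×ln(1.70) = 5200 J.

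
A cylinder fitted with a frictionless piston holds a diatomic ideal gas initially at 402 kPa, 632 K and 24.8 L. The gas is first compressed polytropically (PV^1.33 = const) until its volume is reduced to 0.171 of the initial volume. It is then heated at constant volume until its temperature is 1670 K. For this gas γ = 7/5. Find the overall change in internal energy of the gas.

40900 J

n = P₁V₁/(RT₁) = 402×24.8/(8.314×632) = 1.90 mol.
Step 1 — Polytropic n=1.33: T₂ = T₁(V₁/V₂)^(n−1) = 632×(5.85)^0.33 = 1130 K; P₂ = P₁(V₁/V₂)^n = 4210 kPa.
W = (P₁V₁−P₂V₂)/(n−1) = (402×24.8−4210×4.24)/0.33 = -23900 J.
ΔU = nCvΔT = 1.90×20.8×(1130−632) = 19700 J.
Q = ΔU + W = -4180 J.
State after step 1: P = 4210 kPa, V = 4.24 L, T = 1130 K.
Step 2 — Isochoric: V stays 4.24 L; P/T = const ⇒ T₂ = 1670 K, P₂ = 6210 kPa.
W = 0 (no volume change).
ΔU = nCvΔT = 1.90×20.8×(1670−1130) = 21200 J.
Q = ΔU = 21200 J.
Net over both steps: W = -23900 J, Q = 17000 J, ΔU = 40900 J.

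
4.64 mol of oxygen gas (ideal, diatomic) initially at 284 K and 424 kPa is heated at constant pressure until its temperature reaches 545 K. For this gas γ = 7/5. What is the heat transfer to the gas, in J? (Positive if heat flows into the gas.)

35200 J

V₁ = nRT₁/P₁ = 4.64×8.314×284/424 = 25.8 L.
Isobaric: P stays 424 kPa; V/T = const ⇒ T₂ = 545 K, V₂ = 49.6 L.
W = PΔV = 424×(49.6−25.8) kPa·L = 10100 J.
ΔU = nCvΔT = 4.64×20.8×(545−284) = 25200 J.
Q = ΔU + W = nCpΔT = 35200 J.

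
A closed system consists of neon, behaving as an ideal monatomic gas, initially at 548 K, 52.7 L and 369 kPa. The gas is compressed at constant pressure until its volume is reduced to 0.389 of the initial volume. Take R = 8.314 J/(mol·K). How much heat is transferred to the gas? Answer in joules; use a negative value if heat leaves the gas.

-29700 J

n = P₁V₁/(RT₁) = 369×52.7/(8.314×548) = 4.27 mol.
Isobaric: P stays 369 kPa; V/T = const ⇒ T₂ = 213 K, V₂ = 20.5 L.
W = PΔV = 369×(20.5−52.7) kPa·L = -11900 J.
ΔU = nCvΔT = 4.27×12.5×(213−548) = -17800 J.
Q = ΔU + W = nCpΔT = -29700 J.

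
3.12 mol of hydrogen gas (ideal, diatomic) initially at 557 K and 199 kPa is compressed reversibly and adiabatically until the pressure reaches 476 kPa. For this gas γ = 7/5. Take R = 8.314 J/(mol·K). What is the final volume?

V₁ = nRT₁/P₁ = 3.12×8.314×557/199 = 72.6 L.
Adiabatic: T₂/T₁ = (P₂/P₁)^((γ−1)/γ) ⇒ T₂ = 557×(2.39)^0.286 = 715 K; V₂ = 38.9 L.

38.9 L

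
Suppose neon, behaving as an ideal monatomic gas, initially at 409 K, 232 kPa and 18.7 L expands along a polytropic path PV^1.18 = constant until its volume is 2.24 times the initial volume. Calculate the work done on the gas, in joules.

-3260 J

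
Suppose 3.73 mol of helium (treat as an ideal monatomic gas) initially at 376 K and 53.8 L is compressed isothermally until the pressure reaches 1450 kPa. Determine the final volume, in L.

8.04 L

P₁ = nRT₁/V₁ = 3.73×8.314×376/53.8 = 217 kPa.
Isothermal: T stays 376 K; PV = const ⇒ V₂ = 8.04 L, P₂ = 1450 kPa.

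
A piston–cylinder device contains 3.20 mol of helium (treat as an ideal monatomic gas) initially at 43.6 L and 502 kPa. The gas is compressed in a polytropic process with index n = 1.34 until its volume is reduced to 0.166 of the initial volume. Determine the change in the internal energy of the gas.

27600 J

T₁ = P₁V₁/(nR) = 502×43.6/(3.20×8.314) = 823 K.
Polytropic n=1.34: T₂ = T₁(V₁/V₂)^(n−1) = 823×(6.02)^0.34 = 1510 K; P₂ = P₁(V₁/V₂)^n = 5570 kPa.
For an ideal gas ΔU = nCvΔT with Cv = (3/2)R = 12.5 J/(mol·K).
ΔU = 3.20×12.5×(1510−823) = 27600 J.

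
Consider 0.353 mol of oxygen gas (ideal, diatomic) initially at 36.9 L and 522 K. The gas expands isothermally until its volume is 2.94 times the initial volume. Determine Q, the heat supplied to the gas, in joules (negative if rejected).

P₁ = nRT₁/V₁ = 0.353×8.314×522/36.9 = 41.5 kPa.
Isothermal: T stays 522 K; PV = const ⇒ V₂ = 108 L, P₂ = 14.1 kPa.
ΔU = 0 (ideal gas, T constant).
W = nRT ln(V₂/V₁) = 0.353×8.314×522×ln(2.94) = 1650 J.
Q = ΔU + W = 1650 J.

1650 J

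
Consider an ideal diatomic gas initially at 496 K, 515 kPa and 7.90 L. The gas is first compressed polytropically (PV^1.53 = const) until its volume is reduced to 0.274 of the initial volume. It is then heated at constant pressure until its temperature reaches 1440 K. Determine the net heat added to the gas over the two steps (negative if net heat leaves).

15500 J

n = P₁V₁/(RT₁) = 515×7.90/(8.314×496) = 0.987 mol.
Step 1 — Polytropic n=1.53: T₂ = T₁(V₁/V₂)^(n−1) = 496×(3.65)^0.53 = 985 K; P₂ = P₁(V₁/V₂)^n = 3730 kPa.
W = (P₁V₁−P₂V₂)/(n−1) = (515×7.90−3730×2.16)/0.53 = -7570 J.
ΔU = nCvΔT = 0.987×20.8×(985−496) = 10000 J.
Q = ΔU + W = 2460 J.
State after step 1: P = 3730 kPa, V = 2.16 L, T = 985 K.
Step 2 — Isobaric: P stays 3730 kPa; V/T = const ⇒ T₂ = 1440 K, V₂ = 3.16 L.
W = PΔV = 3730×(3.16−2.16) kPa·L = 3730 J.
ΔU = nCvΔT = 0.987×20.8×(1440−985) = 9330 J.
Q = ΔU + W = nCpΔT = 13100 J.
Net over both steps: W = -3840 J, Q = 15500 J, ΔU = 19400 J.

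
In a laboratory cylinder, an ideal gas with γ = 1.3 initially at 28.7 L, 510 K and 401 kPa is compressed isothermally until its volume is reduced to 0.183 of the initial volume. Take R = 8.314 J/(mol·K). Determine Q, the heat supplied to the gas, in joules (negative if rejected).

n = P₁V₁/(RT₁) = 401×28.7/(8.314×510) = 2.71 mol.
Isothermal: T stays 510 K; PV = const ⇒ V₂ = 5.25 L, P₂ = 2190 kPa.
ΔU = 0 (ideal gas, T constant).
W = nRT ln(V₂/V₁) = 2.71×8.314×510×ln(0.183) = -19500 J.
Q = ΔU + W = -19500 J.

-19500 J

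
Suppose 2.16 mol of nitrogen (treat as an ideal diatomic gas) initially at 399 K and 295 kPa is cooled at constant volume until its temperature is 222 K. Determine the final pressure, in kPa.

V₁ = nRT₁/P₁ = 2.16×8.314×399/295 = 24.3 L.
Isochoric: V stays 24.3 L; P/T = const ⇒ T₂ = 222 K, P₂ = 164 kPa.

164 kPa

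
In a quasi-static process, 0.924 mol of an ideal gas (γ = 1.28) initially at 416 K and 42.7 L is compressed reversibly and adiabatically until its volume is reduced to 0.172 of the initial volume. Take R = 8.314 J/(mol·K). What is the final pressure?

P₁ = nRT₁/V₁ = 0.924×8.314×416/42.7 = 74.8 kPa.
Adiabatic: TV^(γ−1) = const ⇒ T₂ = 416×(5.81)^0.280 = 681 K; PV^γ = const ⇒ P₂ = 712 kPa.

712 kPa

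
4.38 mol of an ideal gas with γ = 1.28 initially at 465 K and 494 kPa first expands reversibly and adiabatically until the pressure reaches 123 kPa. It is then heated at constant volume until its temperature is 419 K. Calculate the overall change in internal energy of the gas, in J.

-5980 J

V₁ = nRT₁/P₁ = 4.38×8.314×465/494 = 34.3 L.
Step 1 — Adiabatic: T₂/T₁ = (P₂/P₁)^((γ−1)/γ) ⇒ T₂ = 465×(0.249)^0.219 = 343 K; V₂ = 102 L.
ΔU = nCvΔT = 4.38×29.7×(343−465) = -15900 J.
Q = 0 for an adiabatic process, so W = −ΔU = 15900 J.
State after step 1: P = 123 kPa, V = 102 L, T = 343 K.
Step 2 — Isochoric: V stays 102 L; P/T = const ⇒ T₂ = 419 K, P₂ = 150 kPa.
W = 0 (no volume change).
ΔU = nCvΔT = 4.38×29.7×(419−343) = 9880 J.
Q = ΔU = 9880 J.
Net over both steps: W = 15900 J, Q = 9880 J, ΔU = -5980 J.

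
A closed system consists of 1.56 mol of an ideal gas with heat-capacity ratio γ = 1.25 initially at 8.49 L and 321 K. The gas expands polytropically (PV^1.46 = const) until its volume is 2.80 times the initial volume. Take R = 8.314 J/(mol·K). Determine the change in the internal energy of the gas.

-6280 J

P₁ = nRT₁/V₁ = 1.56×8.314×321/8.49 = 490 kPa.
Polytropic n=1.46: T₂ = T₁(V₁/V₂)^(n−1) = 321×(0.357)^0.46 = 200 K; P₂ = P₁(V₁/V₂)^n = 109 kPa.
For an ideal gas ΔU = nCvΔT with Cv = R/(γ−1) = 33.3 J/(mol·K).
ΔU = 1.56×33.3×(200−321) = -6280 J.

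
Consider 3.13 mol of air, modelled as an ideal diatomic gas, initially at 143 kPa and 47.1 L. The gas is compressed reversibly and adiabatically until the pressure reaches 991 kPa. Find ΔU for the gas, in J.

T₁ = P₁V₁/(nR) = 143×47.1/(3.13×8.314) = 259 K.
Adiabatic: T₂/T₁ = (P₂/P₁)^((γ−1)/γ) ⇒ T₂ = 259×(6.93)^0.286 = 450 K; V₂ = 11.8 L.
For an ideal gas ΔU = nCvΔT with Cv = (5/2)R = 20.8 J/(mol·K).
ΔU = 3.13×20.8×(450−259) = 12400 J.

12400 J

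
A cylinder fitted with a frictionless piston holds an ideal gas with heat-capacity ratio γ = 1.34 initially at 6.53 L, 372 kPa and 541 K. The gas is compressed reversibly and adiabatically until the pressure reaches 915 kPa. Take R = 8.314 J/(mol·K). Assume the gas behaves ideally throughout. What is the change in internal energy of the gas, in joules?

n = P₁V₁/(RT₁) = 372×6.53/(8.314×541) = 0.540 mol.
Adiabatic: T₂/T₁ = (P₂/P₁)^((γ−1)/γ) ⇒ T₂ = 541×(2.46)^0.254 = 680 K; V₂ = 3.34 L.
For an ideal gas ΔU = nCvΔT with Cv = R/(γ−1) = 24.5 J/(mol·K).
ΔU = 0.540×24.5×(680−541) = 1830 J.

1830 J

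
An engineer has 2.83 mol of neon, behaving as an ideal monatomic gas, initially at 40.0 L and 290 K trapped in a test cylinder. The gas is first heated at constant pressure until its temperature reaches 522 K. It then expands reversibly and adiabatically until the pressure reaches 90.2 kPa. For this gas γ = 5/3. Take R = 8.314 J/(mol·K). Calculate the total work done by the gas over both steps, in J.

9600 J

P₁ = nRT₁/V₁ = 2.83×8.314×290/40.0 = 171 kPa.
Step 1 — Isobaric: P stays 171 kPa; V/T = const ⇒ T₂ = 522 K, V₂ = 72.0 L.
W = PΔV = 171×(72.0−40.0) kPa·L = 5460 J.
ΔU = nCvΔT = 2.83×12.5×(522−290) = 8190 J.
Q = ΔU + W = nCpΔT = 13600 J.
State after step 1: P = 171 kPa, V = 72.0 L, T = 522 K.
Step 2 — Adiabatic: T₂/T₁ = (P₂/P₁)^((γ−1)/γ) ⇒ T₂ = 522×(0.529)^0.400 = 405 K; V₂ = 106 L.
ΔU = nCvΔT = 2.83×12.5×(405−522) = -4140 J.
Q = 0 for an adiabatic process, so W = −ΔU = 4140 J.
Net over both steps: W = 9600 J, Q = 13600 J, ΔU = 4040 J.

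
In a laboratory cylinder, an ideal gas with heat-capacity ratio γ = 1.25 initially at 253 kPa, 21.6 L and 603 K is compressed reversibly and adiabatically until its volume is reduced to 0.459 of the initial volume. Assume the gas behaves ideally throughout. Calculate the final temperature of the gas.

Adiabatic: TV^(γ−1) = const ⇒ T₂ = 603×(2.18)^0.250 = 733 K; PV^γ = const ⇒ P₂ = 670 kPa.

733 K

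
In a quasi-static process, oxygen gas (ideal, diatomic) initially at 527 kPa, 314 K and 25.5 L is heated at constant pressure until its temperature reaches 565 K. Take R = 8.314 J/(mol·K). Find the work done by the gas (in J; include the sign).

n = P₁V₁/(RT₁) = 527×25.5/(8.314×314) = 5.15 mol.
Isobaric: P stays 527 kPa; V/T = const ⇒ T₂ = 565 K, V₂ = 45.9 L.
W = PΔV = 527×(45.9−25.5) kPa·L = 10700 J.

10700 J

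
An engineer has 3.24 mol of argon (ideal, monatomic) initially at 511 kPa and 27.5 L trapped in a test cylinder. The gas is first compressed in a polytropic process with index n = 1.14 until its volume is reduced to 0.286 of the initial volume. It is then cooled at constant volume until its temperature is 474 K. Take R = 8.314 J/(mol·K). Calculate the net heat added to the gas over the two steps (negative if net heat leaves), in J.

-21200 J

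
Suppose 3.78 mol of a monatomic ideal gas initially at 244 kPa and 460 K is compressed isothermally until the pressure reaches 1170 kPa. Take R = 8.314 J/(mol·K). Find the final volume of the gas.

12.4 L

V₁ = nRT₁/P₁ = 3.78×8.314×460/244 = 59.2 L.
Isothermal: T stays 460 K; PV = const ⇒ V₂ = 12.4 L, P₂ = 1170 kPa.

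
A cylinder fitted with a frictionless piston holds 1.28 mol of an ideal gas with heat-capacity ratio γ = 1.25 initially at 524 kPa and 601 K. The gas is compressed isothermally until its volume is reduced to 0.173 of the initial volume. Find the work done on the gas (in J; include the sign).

V₁ = nRT₁/P₁ = 1.28×8.314×601/524 = 12.2 L.
Isothermal: T stays 601 K; PV = const ⇒ V₂ = 2.11 L, P₂ = 3030 kPa.
W = nRT ln(V₂/V₁) = 1.28×8.314×601×ln(0.173) = -11200 J.
Work done on the gas = −W_by = 11200 J.

11200 J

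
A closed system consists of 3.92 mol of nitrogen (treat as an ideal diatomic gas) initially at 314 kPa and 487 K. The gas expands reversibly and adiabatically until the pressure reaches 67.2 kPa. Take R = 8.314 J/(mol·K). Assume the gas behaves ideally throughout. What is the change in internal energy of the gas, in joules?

V₁ = nRT₁/P₁ = 3.92×8.314×487/314 = 50.5 L.
Adiabatic: T₂/T₁ = (P₂/P₁)^((γ−1)/γ) ⇒ T₂ = 487×(0.214)^0.286 = 313 K; V₂ = 152 L.
For an ideal gas ΔU = nCvΔT with Cv = (5/2)R = 20.8 J/(mol·K).
ΔU = 3.92×20.8×(313−487) = -14100 J.

-14100 J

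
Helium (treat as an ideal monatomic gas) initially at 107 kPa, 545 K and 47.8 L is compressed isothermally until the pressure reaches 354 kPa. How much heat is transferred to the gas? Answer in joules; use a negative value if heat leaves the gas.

-6120 J

n = P₁V₁/(RT₁) = 107×47.8/(8.314×545) = 1.13 mol.
Isothermal: T stays 545 K; PV = const ⇒ V₂ = 14.4 L, P₂ = 354 kPa.
ΔU = 0 (ideal gas, T constant).
W = nRT ln(V₂/V₁) = 1.13×8.314×545×ln(0.302) = -6120 J.
Q = ΔU + W = -6120 J.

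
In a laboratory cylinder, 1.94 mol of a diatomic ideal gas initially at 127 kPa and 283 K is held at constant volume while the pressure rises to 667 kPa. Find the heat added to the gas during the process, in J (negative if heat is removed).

48500 J

V₁ = nRT₁/P₁ = 1.94×8.314×283/127 = 35.9 L.
Isochoric: V stays 35.9 L; P/T = const ⇒ T₂ = 1490 K, P₂ = 667 kPa.
W = 0 (no volume change).
ΔU = nCvΔT = 1.94×20.8×(1490−283) = 48500 J.
Q = ΔU = 48500 J.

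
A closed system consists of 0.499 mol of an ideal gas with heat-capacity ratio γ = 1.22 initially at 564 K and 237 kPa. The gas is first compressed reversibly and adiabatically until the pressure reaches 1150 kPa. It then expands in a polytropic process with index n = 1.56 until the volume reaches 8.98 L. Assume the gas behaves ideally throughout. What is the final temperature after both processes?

V₁ = nRT₁/P₁ = 0.499×8.314×564/237 = 9.87 L.
Step 1 — Adiabatic: T₂/T₁ = (P₂/P₁)^((γ−1)/γ) ⇒ T₂ = 564×(4.85)^0.180 = 750 K; V₂ = 2.71 L.
ΔU = nCvΔT = 0.499×37.8×(750−564) = 3500 J.
Q = 0 for an adiabatic process, so W = −ΔU = -3500 J.
State after step 1: P = 1150 kPa, V = 2.71 L, T = 750 K.
Step 2 — Polytropic n=1.56: T₂ = T₁(V₁/V₂)^(n−1) = 750×(0.301)^0.56 = 383 K; P₂ = P₁(V₁/V₂)^n = 177 kPa.
W = (P₁V₁−P₂V₂)/(n−1) = (1150×2.71−177×8.98)/0.56 = 2720 J.
ΔU = nCvΔT = 0.499×37.8×(383−750) = -6920 J.
Q = ΔU + W = -4200 J.
Net over both steps: W = -787 J, Q = -4200 J, ΔU = -3410 J.

383 K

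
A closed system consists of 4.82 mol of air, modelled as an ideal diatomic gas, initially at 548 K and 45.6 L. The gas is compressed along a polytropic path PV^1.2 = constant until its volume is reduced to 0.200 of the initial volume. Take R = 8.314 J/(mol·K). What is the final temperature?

P₁ = nRT₁/V₁ = 4.82×8.314×548/45.6 = 482 kPa.
Polytropic n=1.2: T₂ = T₁(V₁/V₂)^(n−1) = 548×(5.00)^0.20 = 756 K; P₂ = P₁(V₁/V₂)^n = 3320 kPa.

756 K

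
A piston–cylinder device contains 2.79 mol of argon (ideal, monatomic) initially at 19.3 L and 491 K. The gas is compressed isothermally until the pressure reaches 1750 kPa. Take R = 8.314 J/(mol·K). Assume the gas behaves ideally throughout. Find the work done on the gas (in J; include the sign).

P₁ = nRT₁/V₁ = 2.79×8.314×491/19.3 = 590 kPa.
Isothermal: T stays 491 K; PV = const ⇒ V₂ = 6.51 L, P₂ = 1750 kPa.
W = nRT ln(V₂/V₁) = 2.79×8.314×491×ln(0.337) = -12400 J.
Work done on the gas = −W_by = 12400 J.

12400 J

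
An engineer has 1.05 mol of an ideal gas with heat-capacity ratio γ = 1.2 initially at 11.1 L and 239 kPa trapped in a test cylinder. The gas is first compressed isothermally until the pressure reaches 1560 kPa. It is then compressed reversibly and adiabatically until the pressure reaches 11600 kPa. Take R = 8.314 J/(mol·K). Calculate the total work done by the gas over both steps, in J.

T₁ = P₁V₁/(nR) = 239×11.1/(1.05×8.314) = 304 K.
Step 1 — Isothermal: T stays 304 K; PV = const ⇒ V₂ = 1.70 L, P₂ = 1560 kPa.
ΔU = 0 (ideal gas, T constant).
W = nRT ln(V₂/V₁) = 1.05×8.314×304×ln(0.153) = -4980 J.
Q = ΔU + W = -4980 J.
State after step 1: P = 1560 kPa, V = 1.70 L, T = 304 K.
Step 2 — Adiabatic: T₂/T₁ = (P₂/P₁)^((γ−1)/γ) ⇒ T₂ = 304×(7.44)^0.167 = 425 K; V₂ = 0.320 L.
ΔU = nCvΔT = 1.05×41.6×(425−304) = 5270 J.
Q = 0 for an adiabatic process, so W = −ΔU = -5270 J.
Net over both steps: W = -10200 J, Q = -4980 J, ΔU = 5270 J.

-10200 J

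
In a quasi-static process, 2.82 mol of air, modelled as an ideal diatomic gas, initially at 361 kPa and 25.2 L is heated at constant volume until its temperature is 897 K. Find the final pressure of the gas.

835 kPa

T₁ = P₁V₁/(nR) = 361×25.2/(2.82×8.314) = 388 K.
Isochoric: V stays 25.2 L; P/T = const ⇒ T₂ = 897 K, P₂ = 835 kPa.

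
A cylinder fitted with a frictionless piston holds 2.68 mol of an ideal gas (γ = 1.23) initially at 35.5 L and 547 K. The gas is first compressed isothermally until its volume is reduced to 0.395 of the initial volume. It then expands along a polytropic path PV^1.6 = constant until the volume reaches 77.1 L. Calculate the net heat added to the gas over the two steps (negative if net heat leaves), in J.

P₁ = nRT₁/V₁ = 2.68×8.314×547/35.5 = 343 kPa.
Step 1 — Isothermal: T stays 547 K; PV = const ⇒ V₂ = 14.0 L, P₂ = 869 kPa.
ΔU = 0 (ideal gas, T constant).
W = nRT ln(V₂/V₁) = 2.68×8.314×547×ln(0.395) = -11300 J.
Q = ΔU + W = -11300 J.
State after step 1: P = 869 kPa, V = 14.0 L, T = 547 K.
Step 2 — Polytropic n=1.6: T₂ = T₁(V₁/V₂)^(n−1) = 547×(0.182)^0.60 = 197 K; P₂ = P₁(V₁/V₂)^n = 56.9 kPa.
W = (P₁V₁−P₂V₂)/(n−1) = (869×14.0−56.9×77.1)/0.60 = 13000 J.
ΔU = nCvΔT = 2.68×36.1×(197−547) = -33900 J.
Q = ΔU + W = -20900 J.
Net over both steps: W = 1690 J, Q = -32200 J, ΔU = -33900 J.

-32200 J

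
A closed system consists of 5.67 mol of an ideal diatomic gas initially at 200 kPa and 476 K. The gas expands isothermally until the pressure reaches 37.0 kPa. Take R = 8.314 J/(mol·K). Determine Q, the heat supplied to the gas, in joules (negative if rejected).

37900 J

V₁ = nRT₁/P₁ = 5.67×8.314×476/200 = 112 L.
Isothermal: T stays 476 K; PV = const ⇒ V₂ = 606 L, P₂ = 37.0 kPa.
ΔU = 0 (ideal gas, T constant).
W = nRT ln(V₂/V₁) = 5.67×8.314×476×ln(5.41) = 37900 J.
Q = ΔU + W = 37900 J.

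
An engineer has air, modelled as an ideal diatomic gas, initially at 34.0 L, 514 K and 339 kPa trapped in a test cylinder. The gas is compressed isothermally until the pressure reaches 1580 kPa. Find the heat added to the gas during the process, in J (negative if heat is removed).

-17700 J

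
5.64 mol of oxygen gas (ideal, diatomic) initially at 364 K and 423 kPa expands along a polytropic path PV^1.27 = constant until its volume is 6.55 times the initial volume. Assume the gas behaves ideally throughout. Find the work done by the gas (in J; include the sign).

25200 J

V₁ = nRT₁/P₁ = 5.64×8.314×364/423 = 40.4 L.
Polytropic n=1.27: T₂ = T₁(V₁/V₂)^(n−1) = 364×(0.153)^0.27 = 219 K; P₂ = P₁(V₁/V₂)^n = 38.9 kPa.
W = (P₁V₁−P₂V₂)/(n−1) = (423×40.4−38.9×264)/0.27 = 25200 J.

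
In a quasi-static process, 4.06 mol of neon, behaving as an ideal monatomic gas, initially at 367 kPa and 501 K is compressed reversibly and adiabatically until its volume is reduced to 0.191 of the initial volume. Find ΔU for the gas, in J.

51100 J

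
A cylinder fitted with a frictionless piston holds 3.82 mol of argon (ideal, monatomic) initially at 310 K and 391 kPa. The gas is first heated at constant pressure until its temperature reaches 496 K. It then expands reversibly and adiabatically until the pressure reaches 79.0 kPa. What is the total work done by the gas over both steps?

V₁ = nRT₁/P₁ = 3.82×8.314×310/391 = 25.2 L.
Step 1 — Isobaric: P stays 391 kPa; V/T = const ⇒ T₂ = 496 K, V₂ = 40.3 L.
W = PΔV = 391×(40.3−25.2) kPa·L = 5910 J.
ΔU = nCvΔT = 3.82×12.5×(496−310) = 8860 J.
Q = ΔU + W = nCpΔT = 14800 J.
State after step 1: P = 391 kPa, V = 40.3 L, T = 496 K.
Step 2 — Adiabatic: T₂/T₁ = (P₂/P₁)^((γ−1)/γ) ⇒ T₂ = 496×(0.202)^0.400 = 262 K; V₂ = 105 L.
ΔU = nCvΔT = 3.82×12.5×(262−496) = -11200 J.
Q = 0 for an adiabatic process, so W = −ΔU = 11200 J.
Net over both steps: W = 17100 J, Q = 14800 J, ΔU = -2310 J.

17100 J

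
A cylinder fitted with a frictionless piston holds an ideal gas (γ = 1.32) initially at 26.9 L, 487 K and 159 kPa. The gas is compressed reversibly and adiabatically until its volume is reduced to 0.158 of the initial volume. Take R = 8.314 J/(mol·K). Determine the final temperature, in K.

Adiabatic: TV^(γ−1) = const ⇒ T₂ = 487×(6.33)^0.320 = 879 K; PV^γ = const ⇒ P₂ = 1820 kPa.

879 K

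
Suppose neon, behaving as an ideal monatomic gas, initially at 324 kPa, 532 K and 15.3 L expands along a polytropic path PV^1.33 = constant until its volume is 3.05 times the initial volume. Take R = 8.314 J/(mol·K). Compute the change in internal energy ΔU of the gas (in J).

n = P₁V₁/(RT₁) = 324×15.3/(8.314×532) = 1.12 mol.
Polytropic n=1.33: T₂ = T₁(V₁/V₂)^(n−1) = 532×(0.328)^0.33 = 368 K; P₂ = P₁(V₁/V₂)^n = 73.5 kPa.
For an ideal gas ΔU = nCvΔT with Cv = (3/2)R = 12.5 J/(mol·K).
ΔU = 1.12×12.5×(368−532) = -2290 J.

-2290 J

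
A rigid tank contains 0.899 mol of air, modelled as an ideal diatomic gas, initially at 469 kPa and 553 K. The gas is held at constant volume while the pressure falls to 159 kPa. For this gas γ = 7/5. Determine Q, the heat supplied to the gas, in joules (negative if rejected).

V₁ = nRT₁/P₁ = 0.899×8.314×553/469 = 8.81 L.
Isochoric: V stays 8.81 L; P/T = const ⇒ T₂ = 187 K, P₂ = 159 kPa.
W = 0 (no volume change).
ΔU = nCvΔT = 0.899×20.8×(187−553) = -6830 J.
Q = ΔU = -6830 J.

-6830 J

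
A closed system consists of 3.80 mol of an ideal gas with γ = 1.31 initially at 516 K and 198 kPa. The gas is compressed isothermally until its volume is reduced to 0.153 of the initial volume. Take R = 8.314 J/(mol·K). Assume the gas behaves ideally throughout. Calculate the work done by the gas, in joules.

V₁ = nRT₁/P₁ = 3.80×8.314×516/198 = 82.3 L.
Isothermal: T stays 516 K; PV = const ⇒ V₂ = 12.6 L, P₂ = 1290 kPa.
W = nRT ln(V₂/V₁) = 3.80×8.314×516×ln(0.153) = -30600 J.

-30600 J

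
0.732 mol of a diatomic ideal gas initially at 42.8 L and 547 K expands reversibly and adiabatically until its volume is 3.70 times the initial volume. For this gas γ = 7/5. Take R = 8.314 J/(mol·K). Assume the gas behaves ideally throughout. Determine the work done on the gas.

-3390 J

P₁ = nRT₁/V₁ = 0.732×8.314×547/42.8 = 77.8 kPa.
Adiabatic: TV^(γ−1) = const ⇒ T₂ = 547×(0.270)^0.400 = 324 K; PV^γ = const ⇒ P₂ = 12.5 kPa.
ΔU = nCvΔT = 0.732×20.8×(324−547) = -3390 J.
Q = 0 for an adiabatic process, so W = −ΔU = 3390 J.
Work done on the gas = −W_by = -3390 J.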